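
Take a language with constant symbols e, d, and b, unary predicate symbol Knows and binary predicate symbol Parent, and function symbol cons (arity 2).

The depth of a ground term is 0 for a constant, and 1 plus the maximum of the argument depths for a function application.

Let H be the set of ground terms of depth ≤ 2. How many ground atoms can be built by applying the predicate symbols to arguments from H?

First count ground terms of depth ≤ 2.
If N_k denotes the number of depth-≤k ground terms, the 3 constants give N_0 = 3, and each function symbol of arity r contributes N_{k-1}^r new terms at level k: N_k = 3 + N_{k-1}^2.
N_0 = 3
N_1 = 3 + 3^2 = 12
N_2 = 3 + 12^2 = 147
So |H| = 147.
For each predicate symbol, the number of ground atoms is |H| raised to its arity; summing:
  Knows: 147;  Parent: 147^2 = 21609
Total ground atoms: 147 + 21609 = 21756.

21756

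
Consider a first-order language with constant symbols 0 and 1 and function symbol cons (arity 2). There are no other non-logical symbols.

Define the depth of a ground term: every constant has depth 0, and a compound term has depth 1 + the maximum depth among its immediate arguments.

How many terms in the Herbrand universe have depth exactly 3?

Count level by level. With function symbols cons/2, the terms of depth ≤ k are the 2 constants together with each function applied to depth-≤(k−1) tuples, so N_k = 2 + N_{k-1}^2.
N_0 = 2
N_1 = 2 + 2^2 = 6
N_2 = 2 + 6^2 = 38
N_3 = 2 + 38^2 = 1446
Terms of depth exactly 3: N_3 − N_2 = 1446 − 38 = 1408.

1408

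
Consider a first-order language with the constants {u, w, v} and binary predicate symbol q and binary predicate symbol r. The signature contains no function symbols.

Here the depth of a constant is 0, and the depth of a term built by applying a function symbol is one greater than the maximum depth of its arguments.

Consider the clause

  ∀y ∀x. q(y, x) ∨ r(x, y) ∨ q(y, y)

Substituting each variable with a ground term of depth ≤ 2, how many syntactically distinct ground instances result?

9

Ground terms of depth ≤ 2:
  With no function symbols every ground term is a constant, so there are exactly 3 ground terms at every depth bound.
  N_0 = 3
  N_1 = 3
  N_2 = 3
  Explicitly: u, w, v.
So there are 3 ground terms available for substitution.
The clause has 2 distinct variables (y, x), each appearing in the body. In the free term algebra distinct substitutions yield syntactically distinct ground instances.
Number of ground instances = 3^2 = 9.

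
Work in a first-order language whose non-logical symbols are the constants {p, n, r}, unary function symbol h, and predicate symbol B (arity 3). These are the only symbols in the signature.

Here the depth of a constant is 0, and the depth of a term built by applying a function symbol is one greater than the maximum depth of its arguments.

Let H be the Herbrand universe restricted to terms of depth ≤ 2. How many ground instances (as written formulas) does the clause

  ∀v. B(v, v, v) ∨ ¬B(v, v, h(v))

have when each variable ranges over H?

9

Ground terms of depth ≤ 2:
  Let N_k = |{terms of depth ≤ k}|. Then N_0 = 3 and N_k = 3 + N_{k-1} for k ≥ 1 (one summand per function symbol, arity giving the exponent).
  N_0 = 3
  N_1 = 3 + 3 = 6
  N_2 = 3 + 6 = 9
So there are 9 ground terms available for substitution.
The clause has 1 distinct variable (v), which appears in the body. In the free term algebra distinct substitutions yield syntactically distinct ground instances.
Number of ground instances = 9.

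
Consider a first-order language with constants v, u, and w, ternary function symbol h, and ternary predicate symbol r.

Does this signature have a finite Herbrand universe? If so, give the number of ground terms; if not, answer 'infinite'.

The signature has at least one function symbol (h, arity 3) and at least one constant (v).
Iterating h gives infinitely many distinct ground terms: v, h(v, v, v), h(h(v, v, v), h(v, v, v), h(v, v, v)), ...
So the Herbrand universe is infinite.

infinite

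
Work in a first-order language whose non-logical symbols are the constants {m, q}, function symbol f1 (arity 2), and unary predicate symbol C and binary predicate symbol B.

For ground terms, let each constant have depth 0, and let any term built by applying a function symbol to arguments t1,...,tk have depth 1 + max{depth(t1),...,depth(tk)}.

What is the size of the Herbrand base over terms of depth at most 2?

First count ground terms of depth ≤ 2.
Count level by level. With function symbols f1/2, the terms of depth ≤ k are the 2 constants together with each function applied to depth-≤(k−1) tuples, so N_k = 2 + N_{k-1}^2.
N_0 = 2
N_1 = 2 + 2^2 = 6
N_2 = 2 + 6^2 = 38
So |H| = 38.
A ground atom is a predicate applied to a tuple of terms from H, so the count is the sum over predicates of |H|^arity:
  C: 38;  B: 38^2 = 1444
Total ground atoms: 38 + 1444 = 1482.

1482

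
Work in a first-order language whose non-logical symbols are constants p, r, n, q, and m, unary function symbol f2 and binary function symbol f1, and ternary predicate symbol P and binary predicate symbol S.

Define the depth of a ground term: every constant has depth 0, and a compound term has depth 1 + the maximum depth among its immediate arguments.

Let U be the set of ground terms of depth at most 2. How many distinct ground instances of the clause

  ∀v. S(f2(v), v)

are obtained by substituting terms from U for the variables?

1265

Ground terms of depth ≤ 2:
  Count level by level. With function symbols f2/1, f1/2, the terms of depth ≤ k are the 5 constants together with each function applied to depth-≤(k−1) tuples, so N_k = 5 + N_{k-1} + N_{k-1}^2.
  N_0 = 5
  N_1 = 5 + 5 + 5^2 = 35
  N_2 = 5 + 35 + 35^2 = 1265
So there are 1265 ground terms available for substitution.
There is 1 variable to instantiate (v),  occurring in at least one literal, so different choices give different ground instances.
Number of ground instances = 1265.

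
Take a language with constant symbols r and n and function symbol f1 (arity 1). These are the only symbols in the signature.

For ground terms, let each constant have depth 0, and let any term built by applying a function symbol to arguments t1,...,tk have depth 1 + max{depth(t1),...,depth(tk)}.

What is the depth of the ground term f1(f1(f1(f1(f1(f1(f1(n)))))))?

depth(f1(n)) = 1 + depth(n) = 1 + 0 = 1
depth(f1(f1(n))) = 1 + depth(f1(n)) = 1 + 1 = 2
depth(f1(f1(f1(n)))) = 1 + depth(f1(f1(n))) = 1 + 2 = 3
depth(f1(f1(f1(f1(n))))) = 1 + depth(f1(f1(f1(n)))) = 1 + 3 = 4
depth(f1(f1(f1(f1(f1(n)))))) = 1 + depth(f1(f1(f1(f1(n))))) = 1 + 4 = 5
depth(f1(f1(f1(f1(f1(f1(n))))))) = 1 + depth(f1(f1(f1(f1(f1(n)))))) = 1 + 5 = 6
depth(f1(f1(f1(f1(f1(f1(f1(n)))))))) = 1 + depth(f1(f1(f1(f1(f1(f1(n))))))) = 1 + 6 = 7

7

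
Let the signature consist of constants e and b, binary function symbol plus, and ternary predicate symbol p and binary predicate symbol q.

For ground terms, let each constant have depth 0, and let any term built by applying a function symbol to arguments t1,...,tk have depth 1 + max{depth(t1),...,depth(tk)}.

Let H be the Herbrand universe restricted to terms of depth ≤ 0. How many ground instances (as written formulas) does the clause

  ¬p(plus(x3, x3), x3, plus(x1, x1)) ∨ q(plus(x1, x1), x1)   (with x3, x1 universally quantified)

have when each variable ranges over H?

4

Ground terms of depth ≤ 0:
  Write N_k for the number of ground terms of depth ≤ k. A term of depth ≤ k is either a constant or a function symbol applied to arguments of depth ≤ k−1, so N_k = 2 + N_{k-1}^2.
  N_0 = 2
  Explicitly: e, b.
So there are 2 ground terms available for substitution.
There are 2 variables to instantiate (x3, x1), each occurring in at least one literal, so different choices give different ground instances.
Number of ground instances = 2^2 = 4.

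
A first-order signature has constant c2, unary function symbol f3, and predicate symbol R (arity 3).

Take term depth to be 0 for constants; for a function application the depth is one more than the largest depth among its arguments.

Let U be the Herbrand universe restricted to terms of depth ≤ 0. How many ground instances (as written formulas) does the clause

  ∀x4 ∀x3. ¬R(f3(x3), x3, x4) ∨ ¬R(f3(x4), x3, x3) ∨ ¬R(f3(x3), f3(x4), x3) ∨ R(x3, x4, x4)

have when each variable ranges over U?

Ground terms of depth ≤ 0:
  Count level by level. With function symbols f3/1, the terms of depth ≤ k are the 1 constant together with each function applied to depth-≤(k−1) tuples, so N_k = 1 + N_{k-1}.
  N_0 = 1
  Explicitly: c2.
So there is exactly 1 ground term available for substitution.
The clause has 2 distinct variables (x4, x3), each appearing in the body. In the free term algebra distinct substitutions yield syntactically distinct ground instances.
Number of ground instances = 1^2 = 1.

1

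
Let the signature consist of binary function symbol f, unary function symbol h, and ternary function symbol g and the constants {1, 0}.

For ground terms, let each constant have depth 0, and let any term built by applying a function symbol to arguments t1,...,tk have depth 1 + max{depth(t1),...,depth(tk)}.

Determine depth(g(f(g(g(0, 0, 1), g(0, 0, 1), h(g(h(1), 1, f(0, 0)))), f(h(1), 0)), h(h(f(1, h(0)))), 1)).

depth(g(0, 0, 1)) = 1 + max(0, 0, 0) = 1
depth(h(1)) = 1 + depth(1) = 1 + 0 = 1
depth(f(0, 0)) = 1 + max(0, 0) = 1
depth(g(h(1), 1, f(0, 0))) = 1 + max(1, 0, 1) = 2
depth(h(g(h(1), 1, f(0, 0)))) = 1 + depth(g(h(1), 1, f(0, 0))) = 1 + 2 = 3
depth(g(g(0, 0, 1), g(0, 0, 1), h(g(h(1), 1, f(0, 0))))) = 1 + max(1, 1, 3) = 4
depth(f(h(1), 0)) = 1 + max(1, 0) = 2
depth(f(g(g(0, 0, 1), g(0, 0, 1), h(g(h(1), 1, f(0, 0)))), f(h(1), 0))) = 1 + max(4, 2) = 5
depth(h(0)) = 1 + depth(0) = 1 + 0 = 1
depth(f(1, h(0))) = 1 + max(0, 1) = 2
depth(h(f(1, h(0)))) = 1 + depth(f(1, h(0))) = 1 + 2 = 3
depth(h(h(f(1, h(0))))) = 1 + depth(h(f(1, h(0)))) = 1 + 3 = 4
depth(g(f(g(g(0, 0, 1), g(0, 0, 1), h(g(h(1), 1, f(0, 0)))), f(h(1), 0)), h(h(f(1, h(0)))), 1)) = 1 + max(5, 4, 0) = 6

6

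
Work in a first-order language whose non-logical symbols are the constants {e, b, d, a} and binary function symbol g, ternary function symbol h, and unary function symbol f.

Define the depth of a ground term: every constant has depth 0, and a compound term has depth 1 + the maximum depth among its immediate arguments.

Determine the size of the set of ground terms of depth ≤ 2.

Write N_k for the number of ground terms of depth ≤ k. A term of depth ≤ k is either a constant or a function symbol applied to arguments of depth ≤ k−1, so N_k = 4 + N_{k-1}^2 + N_{k-1}^3 + N_{k-1}.
N_0 = 4
N_1 = 4 + 4^2 + 4^3 + 4 = 88
N_2 = 4 + 88^2 + 88^3 + 88 = 689308

689308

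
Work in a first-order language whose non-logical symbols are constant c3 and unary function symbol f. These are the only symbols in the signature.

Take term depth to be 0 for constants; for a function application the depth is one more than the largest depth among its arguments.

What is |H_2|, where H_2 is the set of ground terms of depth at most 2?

3

Let N_k count ground terms of depth at most k. Each non-constant term of depth ≤ k is some function symbol applied to depth-≤(k−1) arguments, giving N_k = 1 + N_{k-1}.
N_0 = 1
N_1 = 1 + 1 = 2
N_2 = 1 + 2 = 3
Explicitly: c3, f(c3), f(f(c3)).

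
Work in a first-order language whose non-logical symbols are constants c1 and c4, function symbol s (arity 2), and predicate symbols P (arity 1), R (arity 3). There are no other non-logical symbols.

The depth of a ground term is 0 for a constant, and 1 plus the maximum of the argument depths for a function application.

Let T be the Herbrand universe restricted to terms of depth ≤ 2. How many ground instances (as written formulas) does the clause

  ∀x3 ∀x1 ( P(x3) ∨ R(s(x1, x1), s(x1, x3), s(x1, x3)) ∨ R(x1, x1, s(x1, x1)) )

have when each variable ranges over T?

Ground terms of depth ≤ 2:
  Let N_k count ground terms of depth at most k. Each non-constant term of depth ≤ k is some function symbol applied to depth-≤(k−1) arguments, giving N_k = 2 + N_{k-1}^2.
  N_0 = 2
  N_1 = 2 + 2^2 = 6
  N_2 = 2 + 6^2 = 38
So there are 38 ground terms available for substitution.
There are 2 variables to instantiate (x3, x1), each occurring in at least one literal, so different choices give different ground instances.
Number of ground instances = 38^2 = 1444.

1444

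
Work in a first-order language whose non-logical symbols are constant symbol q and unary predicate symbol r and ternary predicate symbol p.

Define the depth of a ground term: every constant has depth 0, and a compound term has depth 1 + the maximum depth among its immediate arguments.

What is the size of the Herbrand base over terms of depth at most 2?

First count ground terms of depth ≤ 2.
With no function symbols every ground term is a constant, so there is exactly 1 ground term at every depth bound.
N_0 = 1
N_1 = 1
N_2 = 1
So |H| = 1.
For each predicate symbol, the number of ground atoms is |H| raised to its arity; summing:
  r: 1;  p: 1^3 = 1
Total ground atoms: 1 + 1 = 2.

2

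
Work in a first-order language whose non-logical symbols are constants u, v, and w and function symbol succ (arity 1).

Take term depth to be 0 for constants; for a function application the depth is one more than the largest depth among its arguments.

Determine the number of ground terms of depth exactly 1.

Let N_k = |{terms of depth ≤ k}|. Then N_0 = 3 and N_k = 3 + N_{k-1} for k ≥ 1 (one summand per function symbol, arity giving the exponent).
N_0 = 3
N_1 = 3 + 3 = 6
Terms of depth exactly 1: N_1 − N_0 = 6 − 3 = 3.

3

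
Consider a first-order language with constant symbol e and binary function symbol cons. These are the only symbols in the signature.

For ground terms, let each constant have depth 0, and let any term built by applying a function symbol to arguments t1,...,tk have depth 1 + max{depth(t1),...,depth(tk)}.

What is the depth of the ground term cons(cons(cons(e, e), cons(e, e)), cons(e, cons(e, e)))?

3

depth(cons(e, e)) = 1 + max(0, 0) = 1
depth(cons(cons(e, e), cons(e, e))) = 1 + max(1, 1) = 2
depth(cons(e, cons(e, e))) = 1 + max(0, 1) = 2
depth(cons(cons(cons(e, e), cons(e, e)), cons(e, cons(e, e)))) = 1 + max(2, 2) = 3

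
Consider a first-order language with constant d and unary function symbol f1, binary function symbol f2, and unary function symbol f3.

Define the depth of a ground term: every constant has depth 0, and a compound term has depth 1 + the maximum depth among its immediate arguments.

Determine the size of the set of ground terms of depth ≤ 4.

458329

Write N_k for the number of ground terms of depth ≤ k. A term of depth ≤ k is either a constant or a function symbol applied to arguments of depth ≤ k−1, so N_k = 1 + N_{k-1} + N_{k-1}^2 + N_{k-1}.
N_0 = 1
N_1 = 1 + 1 + 1^2 + 1 = 4
N_2 = 1 + 4 + 4^2 + 4 = 25
N_3 = 1 + 25 + 25^2 + 25 = 676
N_4 = 1 + 676 + 676^2 + 676 = 458329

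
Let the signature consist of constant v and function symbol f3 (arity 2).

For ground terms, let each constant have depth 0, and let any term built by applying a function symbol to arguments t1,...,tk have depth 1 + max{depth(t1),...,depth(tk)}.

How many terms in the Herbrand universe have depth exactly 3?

21

Let N_k = |{terms of depth ≤ k}|. Then N_0 = 1 and N_k = 1 + N_{k-1}^2 for k ≥ 1 (one summand per function symbol, arity giving the exponent).
N_0 = 1
N_1 = 1 + 1^2 = 2
N_2 = 1 + 2^2 = 5
N_3 = 1 + 5^2 = 26
Terms of depth exactly 3: N_3 − N_2 = 26 − 5 = 21.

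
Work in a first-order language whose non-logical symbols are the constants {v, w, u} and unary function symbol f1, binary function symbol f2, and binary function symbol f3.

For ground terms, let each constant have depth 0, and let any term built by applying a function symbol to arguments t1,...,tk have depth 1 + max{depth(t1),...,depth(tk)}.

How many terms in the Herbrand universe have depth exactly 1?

Let N_k = |{terms of depth ≤ k}|. Then N_0 = 3 and N_k = 3 + N_{k-1} + N_{k-1}^2 + N_{k-1}^2 for k ≥ 1 (one summand per function symbol, arity giving the exponent).
N_0 = 3
N_1 = 3 + 3 + 3^2 + 3^2 = 24
Terms of depth exactly 1: N_1 − N_0 = 24 − 3 = 21.

21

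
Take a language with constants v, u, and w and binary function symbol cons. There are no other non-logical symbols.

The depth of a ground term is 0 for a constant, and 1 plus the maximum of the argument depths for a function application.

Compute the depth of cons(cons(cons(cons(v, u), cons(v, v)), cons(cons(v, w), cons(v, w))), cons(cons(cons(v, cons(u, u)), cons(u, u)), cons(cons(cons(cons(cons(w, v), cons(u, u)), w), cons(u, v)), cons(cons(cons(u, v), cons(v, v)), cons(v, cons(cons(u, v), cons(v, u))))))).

depth(cons(v, u)) = 1 + max(0, 0) = 1
depth(cons(v, v)) = 1 + max(0, 0) = 1
depth(cons(cons(v, u), cons(v, v))) = 1 + max(1, 1) = 2
depth(cons(v, w)) = 1 + max(0, 0) = 1
depth(cons(cons(v, w), cons(v, w))) = 1 + max(1, 1) = 2
depth(cons(cons(cons(v, u), cons(v, v)), cons(cons(v, w), cons(v, w)))) = 1 + max(2, 2) = 3
depth(cons(u, u)) = 1 + max(0, 0) = 1
depth(cons(v, cons(u, u))) = 1 + max(0, 1) = 2
depth(cons(cons(v, cons(u, u)), cons(u, u))) = 1 + max(2, 1) = 3
depth(cons(w, v)) = 1 + max(0, 0) = 1
depth(cons(cons(w, v), cons(u, u))) = 1 + max(1, 1) = 2
depth(cons(cons(cons(w, v), cons(u, u)), w)) = 1 + max(2, 0) = 3
depth(cons(u, v)) = 1 + max(0, 0) = 1
depth(cons(cons(cons(cons(w, v), cons(u, u)), w), cons(u, v))) = 1 + max(3, 1) = 4
depth(cons(cons(u, v), cons(v, v))) = 1 + max(1, 1) = 2
depth(cons(cons(u, v), cons(v, u))) = 1 + max(1, 1) = 2
depth(cons(v, cons(cons(u, v), cons(v, u)))) = 1 + max(0, 2) = 3
depth(cons(cons(cons(u, v), cons(v, v)), cons(v, cons(cons(u, v), cons(v, u))))) = 1 + max(2, 3) = 4
depth(cons(cons(cons(cons(cons(w, v), cons(u, u)), w), cons(u, v)), cons(cons(cons(u, v), cons(v, v)), cons(v, cons(cons(u, v), cons(v, u)))))) = 1 + max(4, 4) = 5
depth(cons(cons(cons(v, cons(u, u)), cons(u, u)), cons(cons(cons(cons(cons(w, v), cons(u, u)), w), cons(u, v)), cons(cons(cons(u, v), cons(v, v)), cons(v, cons(cons(u, v), cons(v, u))))))) = 1 + max(3, 5) = 6
depth(cons(cons(cons(cons(v, u), cons(v, v)), cons(cons(v, w), cons(v, w))), cons(cons(cons(v, cons(u, u)), cons(u, u)), cons(cons(cons(cons(cons(w, v), cons(u, u)), w), cons(u, v)), cons(cons(cons(u, v), cons(v, v)), cons(v, cons(cons(u, v), cons(v, u)))))))) = 1 + max(3, 6) = 7

7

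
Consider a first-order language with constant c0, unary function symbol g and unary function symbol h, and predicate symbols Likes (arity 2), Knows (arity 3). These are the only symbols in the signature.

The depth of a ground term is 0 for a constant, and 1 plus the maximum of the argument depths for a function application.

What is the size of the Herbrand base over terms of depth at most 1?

First count ground terms of depth ≤ 1.
Let N_k count ground terms of depth at most k. Each non-constant term of depth ≤ k is some function symbol applied to depth-≤(k−1) arguments, giving N_k = 1 + N_{k-1} + N_{k-1}.
N_0 = 1
N_1 = 1 + 1 + 1 = 3
Explicitly: c0, g(c0), h(c0).
So |H| = 3.
Each predicate of arity r yields |H|^r ground atoms (one per choice of an r-tuple from H):
  Likes: 3^2 = 9;  Knows: 3^3 = 27
Total ground atoms: 9 + 27 = 36.

36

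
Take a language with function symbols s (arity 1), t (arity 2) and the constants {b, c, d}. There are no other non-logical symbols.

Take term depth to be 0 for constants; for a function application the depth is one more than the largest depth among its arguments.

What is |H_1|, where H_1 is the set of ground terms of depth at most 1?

If N_k denotes the number of depth-≤k ground terms, the 3 constants give N_0 = 3, and each function symbol of arity r contributes N_{k-1}^r new terms at level k: N_k = 3 + N_{k-1} + N_{k-1}^2.
N_0 = 3
N_1 = 3 + 3 + 3^2 = 15

15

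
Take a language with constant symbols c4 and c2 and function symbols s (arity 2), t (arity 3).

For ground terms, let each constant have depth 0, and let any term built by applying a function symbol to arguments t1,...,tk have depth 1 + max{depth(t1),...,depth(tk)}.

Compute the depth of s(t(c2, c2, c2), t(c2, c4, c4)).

depth(t(c2, c2, c2)) = 1 + max(0, 0, 0) = 1
depth(t(c2, c4, c4)) = 1 + max(0, 0, 0) = 1
depth(s(t(c2, c2, c2), t(c2, c4, c4))) = 1 + max(1, 1) = 2

2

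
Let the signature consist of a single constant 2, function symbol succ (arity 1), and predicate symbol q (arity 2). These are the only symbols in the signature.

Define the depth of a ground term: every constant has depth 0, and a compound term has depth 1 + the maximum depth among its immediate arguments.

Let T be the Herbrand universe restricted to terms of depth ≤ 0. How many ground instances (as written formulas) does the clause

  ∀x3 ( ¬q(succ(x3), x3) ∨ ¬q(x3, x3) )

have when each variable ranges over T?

1

Ground terms of depth ≤ 0:
  Write N_k for the number of ground terms of depth ≤ k. A term of depth ≤ k is either a constant or a function symbol applied to arguments of depth ≤ k−1, so N_k = 1 + N_{k-1}.
  N_0 = 1
So there is exactly 1 ground term available for substitution.
The clause has 1 distinct variable (x3), which appears in the body. In the free term algebra distinct substitutions yield syntactically distinct ground instances.
Number of ground instances = 1.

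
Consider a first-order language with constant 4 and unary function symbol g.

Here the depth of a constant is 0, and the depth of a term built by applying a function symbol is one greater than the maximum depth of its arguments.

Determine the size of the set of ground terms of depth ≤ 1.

Write N_k for the number of ground terms of depth ≤ k. A term of depth ≤ k is either a constant or a function symbol applied to arguments of depth ≤ k−1, so N_k = 1 + N_{k-1}.
N_0 = 1
N_1 = 1 + 1 = 2
Explicitly: 4, g(4).

2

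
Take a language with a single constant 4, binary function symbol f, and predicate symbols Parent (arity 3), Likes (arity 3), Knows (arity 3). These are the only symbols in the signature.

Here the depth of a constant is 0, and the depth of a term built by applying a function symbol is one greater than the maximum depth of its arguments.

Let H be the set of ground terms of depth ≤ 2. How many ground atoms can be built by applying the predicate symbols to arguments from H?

375

First count ground terms of depth ≤ 2.
If N_k denotes the number of depth-≤k ground terms, the 1 constant gives N_0 = 1, and each function symbol of arity r contributes N_{k-1}^r new terms at level k: N_k = 1 + N_{k-1}^2.
N_0 = 1
N_1 = 1 + 1^2 = 2
N_2 = 1 + 2^2 = 5
Explicitly: 4, f(4, 4), f(4, f(4, 4)), f(f(4, 4), 4), f(f(4, 4), f(4, 4)).
So |H| = 5.
Each predicate of arity r yields |H|^r ground atoms (one per choice of an r-tuple from H):
  Parent: 5^3 = 125;  Likes: 5^3 = 125;  Knows: 5^3 = 125
Total ground atoms: 125 + 125 + 125 = 375.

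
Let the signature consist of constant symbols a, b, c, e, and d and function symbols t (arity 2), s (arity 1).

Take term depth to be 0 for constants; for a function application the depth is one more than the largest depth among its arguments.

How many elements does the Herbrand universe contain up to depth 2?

Count level by level. With function symbols t/2, s/1, the terms of depth ≤ k are the 5 constants together with each function applied to depth-≤(k−1) tuples, so N_k = 5 + N_{k-1}^2 + N_{k-1}.
N_0 = 5
N_1 = 5 + 5^2 + 5 = 35
N_2 = 5 + 35^2 + 35 = 1265

1265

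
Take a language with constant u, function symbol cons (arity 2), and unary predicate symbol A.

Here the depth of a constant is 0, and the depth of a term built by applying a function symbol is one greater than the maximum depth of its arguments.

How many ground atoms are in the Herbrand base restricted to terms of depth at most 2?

5

First count ground terms of depth ≤ 2.
Write N_k for the number of ground terms of depth ≤ k. A term of depth ≤ k is either a constant or a function symbol applied to arguments of depth ≤ k−1, so N_k = 1 + N_{k-1}^2.
N_0 = 1
N_1 = 1 + 1^2 = 2
N_2 = 1 + 2^2 = 5
Explicitly: u, cons(u, u), cons(u, cons(u, u)), cons(cons(u, u), u), cons(cons(u, u), cons(u, u)).
So |H| = 5.
Each predicate of arity r yields |H|^r ground atoms (one per choice of an r-tuple from H):
  A: 5
Total ground atoms: 5.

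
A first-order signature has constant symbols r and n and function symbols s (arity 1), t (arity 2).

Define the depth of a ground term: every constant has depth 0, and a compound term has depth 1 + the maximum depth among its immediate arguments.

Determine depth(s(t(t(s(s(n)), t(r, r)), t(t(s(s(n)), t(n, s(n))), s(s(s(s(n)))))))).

7

depth(s(n)) = 1 + depth(n) = 1 + 0 = 1
depth(s(s(n))) = 1 + depth(s(n)) = 1 + 1 = 2
depth(t(r, r)) = 1 + max(0, 0) = 1
depth(t(s(s(n)), t(r, r))) = 1 + max(2, 1) = 3
depth(t(n, s(n))) = 1 + max(0, 1) = 2
depth(t(s(s(n)), t(n, s(n)))) = 1 + max(2, 2) = 3
depth(s(s(s(n)))) = 1 + depth(s(s(n))) = 1 + 2 = 3
depth(s(s(s(s(n))))) = 1 + depth(s(s(s(n)))) = 1 + 3 = 4
depth(t(t(s(s(n)), t(n, s(n))), s(s(s(s(n)))))) = 1 + max(3, 4) = 5
depth(t(t(s(s(n)), t(r, r)), t(t(s(s(n)), t(n, s(n))), s(s(s(s(n))))))) = 1 + max(3, 5) = 6
depth(s(t(t(s(s(n)), t(r, r)), t(t(s(s(n)), t(n, s(n))), s(s(s(s(n)))))))) = 1 + depth(t(t(s(s(n)), t(r, r)), t(t(s(s(n)), t(n, s(n))), s(s(s(s(n))))))) = 1 + 6 = 7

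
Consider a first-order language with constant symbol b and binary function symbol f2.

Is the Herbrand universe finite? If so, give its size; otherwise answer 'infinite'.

The signature has at least one function symbol (f2, arity 2) and at least one constant (b).
Iterating f2 gives infinitely many distinct ground terms: b, f2(b, b), f2(f2(b, b), f2(b, b)), ...
So the Herbrand universe is infinite.

infinite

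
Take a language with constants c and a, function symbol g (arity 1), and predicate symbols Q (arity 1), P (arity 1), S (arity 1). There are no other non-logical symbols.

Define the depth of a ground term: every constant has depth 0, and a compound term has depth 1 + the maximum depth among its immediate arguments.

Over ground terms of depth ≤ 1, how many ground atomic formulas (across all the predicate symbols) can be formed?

12

First count ground terms of depth ≤ 1.
Count level by level. With function symbols g/1, the terms of depth ≤ k are the 2 constants together with each function applied to depth-≤(k−1) tuples, so N_k = 2 + N_{k-1}.
N_0 = 2
N_1 = 2 + 2 = 4
Explicitly: c, a, g(c), g(a).
So |H| = 4.
A ground atom is a predicate applied to a tuple of terms from H, so the count is the sum over predicates of |H|^arity:
  Q: 4;  P: 4;  S: 4
Total ground atoms: 4 + 4 + 4 = 12.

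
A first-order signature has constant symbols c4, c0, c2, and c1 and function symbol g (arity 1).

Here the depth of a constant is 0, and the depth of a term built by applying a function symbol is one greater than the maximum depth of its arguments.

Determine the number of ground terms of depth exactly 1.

Let N_k count ground terms of depth at most k. Each non-constant term of depth ≤ k is some function symbol applied to depth-≤(k−1) arguments, giving N_k = 4 + N_{k-1}.
N_0 = 4
N_1 = 4 + 4 = 8
Terms of depth exactly 1: N_1 − N_0 = 8 − 4 = 4.

4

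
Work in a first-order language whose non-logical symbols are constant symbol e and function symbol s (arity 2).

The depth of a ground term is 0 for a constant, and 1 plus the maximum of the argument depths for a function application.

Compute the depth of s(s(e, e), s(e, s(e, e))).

3

depth(s(e, e)) = 1 + max(0, 0) = 1
depth(s(e, s(e, e))) = 1 + max(0, 1) = 2
depth(s(s(e, e), s(e, s(e, e)))) = 1 + max(1, 2) = 3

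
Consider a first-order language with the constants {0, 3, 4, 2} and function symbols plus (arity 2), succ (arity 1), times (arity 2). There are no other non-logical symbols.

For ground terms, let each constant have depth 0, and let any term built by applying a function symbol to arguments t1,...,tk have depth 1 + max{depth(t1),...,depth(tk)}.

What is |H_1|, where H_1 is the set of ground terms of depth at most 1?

40

Count level by level. With function symbols plus/2, succ/1, times/2, the terms of depth ≤ k are the 4 constants together with each function applied to depth-≤(k−1) tuples, so N_k = 4 + N_{k-1}^2 + N_{k-1} + N_{k-1}^2.
N_0 = 4
N_1 = 4 + 4^2 + 4 + 4^2 = 40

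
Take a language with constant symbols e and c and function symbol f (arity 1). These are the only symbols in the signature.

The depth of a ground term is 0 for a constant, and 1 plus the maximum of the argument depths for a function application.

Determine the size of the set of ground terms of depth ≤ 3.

If N_k denotes the number of depth-≤k ground terms, the 2 constants give N_0 = 2, and each function symbol of arity r contributes N_{k-1}^r new terms at level k: N_k = 2 + N_{k-1}.
N_0 = 2
N_1 = 2 + 2 = 4
N_2 = 2 + 4 = 6
N_3 = 2 + 6 = 8
Explicitly: e, c, f(e), f(c), f(f(e)), f(f(c)), f(f(f(e))), f(f(f(c))).

8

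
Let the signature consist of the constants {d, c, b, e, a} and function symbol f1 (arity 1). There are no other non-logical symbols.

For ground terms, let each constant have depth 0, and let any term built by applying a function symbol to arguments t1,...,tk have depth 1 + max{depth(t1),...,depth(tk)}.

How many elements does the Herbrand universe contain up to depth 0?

5

Count level by level. With function symbols f1/1, the terms of depth ≤ k are the 5 constants together with each function applied to depth-≤(k−1) tuples, so N_k = 5 + N_{k-1}.
N_0 = 5
Explicitly: d, c, b, e, a.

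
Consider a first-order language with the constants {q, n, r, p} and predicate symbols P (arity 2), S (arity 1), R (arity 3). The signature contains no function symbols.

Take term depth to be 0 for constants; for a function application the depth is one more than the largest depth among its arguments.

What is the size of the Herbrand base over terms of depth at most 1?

84

First count ground terms of depth ≤ 1.
With no function symbols every ground term is a constant, so there are exactly 4 ground terms at every depth bound.
N_0 = 4
N_1 = 4
So |H| = 4.
A ground atom is a predicate applied to a tuple of terms from H, so the count is the sum over predicates of |H|^arity:
  P: 4^2 = 16;  S: 4;  R: 4^3 = 64
Total ground atoms: 16 + 4 + 64 = 84.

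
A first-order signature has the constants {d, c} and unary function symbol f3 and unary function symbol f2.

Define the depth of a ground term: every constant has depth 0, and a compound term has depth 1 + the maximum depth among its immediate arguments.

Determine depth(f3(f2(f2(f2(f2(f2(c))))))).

depth(f2(c)) = 1 + depth(c) = 1 + 0 = 1
depth(f2(f2(c))) = 1 + depth(f2(c)) = 1 + 1 = 2
depth(f2(f2(f2(c)))) = 1 + depth(f2(f2(c))) = 1 + 2 = 3
depth(f2(f2(f2(f2(c))))) = 1 + depth(f2(f2(f2(c)))) = 1 + 3 = 4
depth(f2(f2(f2(f2(f2(c)))))) = 1 + depth(f2(f2(f2(f2(c))))) = 1 + 4 = 5
depth(f3(f2(f2(f2(f2(f2(c))))))) = 1 + depth(f2(f2(f2(f2(f2(c)))))) = 1 + 5 = 6

6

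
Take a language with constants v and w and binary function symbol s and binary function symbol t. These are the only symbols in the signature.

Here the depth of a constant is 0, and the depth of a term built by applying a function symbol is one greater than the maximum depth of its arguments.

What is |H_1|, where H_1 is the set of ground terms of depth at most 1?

10

Write N_k for the number of ground terms of depth ≤ k. A term of depth ≤ k is either a constant or a function symbol applied to arguments of depth ≤ k−1, so N_k = 2 + N_{k-1}^2 + N_{k-1}^2.
N_0 = 2
N_1 = 2 + 2^2 + 2^2 = 10
Explicitly: v, w, s(v, v), s(v, w), s(w, v), s(w, w), t(v, v), t(v, w), t(w, v), t(w, w).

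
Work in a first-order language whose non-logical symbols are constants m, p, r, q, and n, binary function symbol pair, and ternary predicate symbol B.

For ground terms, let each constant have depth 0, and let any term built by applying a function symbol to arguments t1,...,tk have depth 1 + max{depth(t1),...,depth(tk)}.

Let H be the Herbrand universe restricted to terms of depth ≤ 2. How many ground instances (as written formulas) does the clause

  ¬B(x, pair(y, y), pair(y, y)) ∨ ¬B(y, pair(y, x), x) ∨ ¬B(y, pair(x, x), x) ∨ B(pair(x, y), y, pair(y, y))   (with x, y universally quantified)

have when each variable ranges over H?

819025

Ground terms of depth ≤ 2:
  Count level by level. With function symbols pair/2, the terms of depth ≤ k are the 5 constants together with each function applied to depth-≤(k−1) tuples, so N_k = 5 + N_{k-1}^2.
  N_0 = 5
  N_1 = 5 + 5^2 = 30
  N_2 = 5 + 30^2 = 905
So there are 905 ground terms available for substitution.
The clause has 2 distinct variables (x, y), each appearing in the body. In the free term algebra distinct substitutions yield syntactically distinct ground instances.
Number of ground instances = 905^2 = 819025.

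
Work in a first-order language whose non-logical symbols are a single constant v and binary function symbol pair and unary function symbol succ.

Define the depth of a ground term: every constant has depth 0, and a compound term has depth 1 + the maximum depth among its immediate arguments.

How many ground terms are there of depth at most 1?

3

Write N_k for the number of ground terms of depth ≤ k. A term of depth ≤ k is either a constant or a function symbol applied to arguments of depth ≤ k−1, so N_k = 1 + N_{k-1}^2 + N_{k-1}.
N_0 = 1
N_1 = 1 + 1^2 + 1 = 3
Explicitly: v, pair(v, v), succ(v).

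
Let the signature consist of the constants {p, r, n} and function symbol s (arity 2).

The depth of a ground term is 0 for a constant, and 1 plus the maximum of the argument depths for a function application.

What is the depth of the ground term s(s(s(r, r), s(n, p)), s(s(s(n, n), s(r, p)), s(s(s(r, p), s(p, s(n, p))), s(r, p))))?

6

depth(s(r, r)) = 1 + max(0, 0) = 1
depth(s(n, p)) = 1 + max(0, 0) = 1
depth(s(s(r, r), s(n, p))) = 1 + max(1, 1) = 2
depth(s(n, n)) = 1 + max(0, 0) = 1
depth(s(r, p)) = 1 + max(0, 0) = 1
depth(s(s(n, n), s(r, p))) = 1 + max(1, 1) = 2
depth(s(p, s(n, p))) = 1 + max(0, 1) = 2
depth(s(s(r, p), s(p, s(n, p)))) = 1 + max(1, 2) = 3
depth(s(s(s(r, p), s(p, s(n, p))), s(r, p))) = 1 + max(3, 1) = 4
depth(s(s(s(n, n), s(r, p)), s(s(s(r, p), s(p, s(n, p))), s(r, p)))) = 1 + max(2, 4) = 5
depth(s(s(s(r, r), s(n, p)), s(s(s(n, n), s(r, p)), s(s(s(r, p), s(p, s(n, p))), s(r, p))))) = 1 + max(2, 5) = 6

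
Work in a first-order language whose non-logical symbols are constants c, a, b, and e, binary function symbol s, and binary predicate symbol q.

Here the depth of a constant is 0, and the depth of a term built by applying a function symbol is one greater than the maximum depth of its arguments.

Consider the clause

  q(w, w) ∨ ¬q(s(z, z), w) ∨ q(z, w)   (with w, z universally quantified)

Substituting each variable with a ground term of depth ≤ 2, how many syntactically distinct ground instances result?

163216

Ground terms of depth ≤ 2:
  Count level by level. With function symbols s/2, the terms of depth ≤ k are the 4 constants together with each function applied to depth-≤(k−1) tuples, so N_k = 4 + N_{k-1}^2.
  N_0 = 4
  N_1 = 4 + 4^2 = 20
  N_2 = 4 + 20^2 = 404
So there are 404 ground terms available for substitution.
There are 2 variables to instantiate (w, z), each occurring in at least one literal, so different choices give different ground instances.
Number of ground instances = 404^2 = 163216.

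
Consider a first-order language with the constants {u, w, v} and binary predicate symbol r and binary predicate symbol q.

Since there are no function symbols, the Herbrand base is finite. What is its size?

With no function symbols, the Herbrand universe is just the 3 constants.
Ground atoms per predicate: r: 3^2 = 9, q: 3^2 = 9.
Herbrand base size = 9 + 9 = 18.

18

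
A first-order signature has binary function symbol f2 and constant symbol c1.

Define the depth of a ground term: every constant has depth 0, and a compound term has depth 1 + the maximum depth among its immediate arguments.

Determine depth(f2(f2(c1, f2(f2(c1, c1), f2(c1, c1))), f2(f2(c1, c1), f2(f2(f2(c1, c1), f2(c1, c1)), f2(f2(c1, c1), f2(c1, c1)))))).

5

depth(f2(c1, c1)) = 1 + max(0, 0) = 1
depth(f2(f2(c1, c1), f2(c1, c1))) = 1 + max(1, 1) = 2
depth(f2(c1, f2(f2(c1, c1), f2(c1, c1)))) = 1 + max(0, 2) = 3
depth(f2(f2(f2(c1, c1), f2(c1, c1)), f2(f2(c1, c1), f2(c1, c1)))) = 1 + max(2, 2) = 3
depth(f2(f2(c1, c1), f2(f2(f2(c1, c1), f2(c1, c1)), f2(f2(c1, c1), f2(c1, c1))))) = 1 + max(1, 3) = 4
depth(f2(f2(c1, f2(f2(c1, c1), f2(c1, c1))), f2(f2(c1, c1), f2(f2(f2(c1, c1), f2(c1, c1)), f2(f2(c1, c1), f2(c1, c1)))))) = 1 + max(3, 4) = 5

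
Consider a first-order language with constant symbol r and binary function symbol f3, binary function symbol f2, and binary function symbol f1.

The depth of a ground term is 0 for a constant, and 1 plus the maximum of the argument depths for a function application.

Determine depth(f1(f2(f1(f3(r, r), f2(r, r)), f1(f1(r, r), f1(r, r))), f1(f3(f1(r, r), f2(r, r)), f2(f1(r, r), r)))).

4

depth(f3(r, r)) = 1 + max(0, 0) = 1
depth(f2(r, r)) = 1 + max(0, 0) = 1
depth(f1(f3(r, r), f2(r, r))) = 1 + max(1, 1) = 2
depth(f1(r, r)) = 1 + max(0, 0) = 1
depth(f1(f1(r, r), f1(r, r))) = 1 + max(1, 1) = 2
depth(f2(f1(f3(r, r), f2(r, r)), f1(f1(r, r), f1(r, r)))) = 1 + max(2, 2) = 3
depth(f3(f1(r, r), f2(r, r))) = 1 + max(1, 1) = 2
depth(f2(f1(r, r), r)) = 1 + max(1, 0) = 2
depth(f1(f3(f1(r, r), f2(r, r)), f2(f1(r, r), r))) = 1 + max(2, 2) = 3
depth(f1(f2(f1(f3(r, r), f2(r, r)), f1(f1(r, r), f1(r, r))), f1(f3(f1(r, r), f2(r, r)), f2(f1(r, r), r)))) = 1 + max(3, 3) = 4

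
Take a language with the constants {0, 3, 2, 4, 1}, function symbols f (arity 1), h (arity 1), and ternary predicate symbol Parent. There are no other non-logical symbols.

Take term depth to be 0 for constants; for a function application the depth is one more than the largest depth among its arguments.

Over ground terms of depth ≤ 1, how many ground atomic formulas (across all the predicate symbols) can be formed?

3375

First count ground terms of depth ≤ 1.
Let N_k count ground terms of depth at most k. Each non-constant term of depth ≤ k is some function symbol applied to depth-≤(k−1) arguments, giving N_k = 5 + N_{k-1} + N_{k-1}.
N_0 = 5
N_1 = 5 + 5 + 5 = 15
So |H| = 15.
Ground atoms are formed by filling each argument slot of a predicate with a term from H, so an r-ary predicate gives |H|^r atoms:
  Parent: 15^3 = 3375
Total ground atoms: 3375.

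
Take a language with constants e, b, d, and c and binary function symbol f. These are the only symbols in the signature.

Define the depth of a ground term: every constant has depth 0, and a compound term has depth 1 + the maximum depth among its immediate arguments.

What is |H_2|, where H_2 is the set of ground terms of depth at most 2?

404

If N_k denotes the number of depth-≤k ground terms, the 4 constants give N_0 = 4, and each function symbol of arity r contributes N_{k-1}^r new terms at level k: N_k = 4 + N_{k-1}^2.
N_0 = 4
N_1 = 4 + 4^2 = 20
N_2 = 4 + 20^2 = 404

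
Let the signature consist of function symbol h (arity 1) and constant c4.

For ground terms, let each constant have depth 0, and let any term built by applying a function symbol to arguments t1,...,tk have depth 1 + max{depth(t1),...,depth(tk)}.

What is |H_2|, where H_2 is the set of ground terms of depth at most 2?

If N_k denotes the number of depth-≤k ground terms, the 1 constant gives N_0 = 1, and each function symbol of arity r contributes N_{k-1}^r new terms at level k: N_k = 1 + N_{k-1}.
N_0 = 1
N_1 = 1 + 1 = 2
N_2 = 1 + 2 = 3
Explicitly: c4, h(c4), h(h(c4)).

3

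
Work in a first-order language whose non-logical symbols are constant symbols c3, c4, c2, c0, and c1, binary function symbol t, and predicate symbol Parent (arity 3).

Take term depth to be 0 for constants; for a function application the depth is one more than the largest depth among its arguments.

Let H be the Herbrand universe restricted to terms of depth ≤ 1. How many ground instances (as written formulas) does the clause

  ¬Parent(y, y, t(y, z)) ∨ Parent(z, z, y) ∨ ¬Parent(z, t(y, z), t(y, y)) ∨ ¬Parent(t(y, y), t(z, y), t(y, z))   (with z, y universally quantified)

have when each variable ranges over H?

Ground terms of depth ≤ 1:
  If N_k denotes the number of depth-≤k ground terms, the 5 constants give N_0 = 5, and each function symbol of arity r contributes N_{k-1}^r new terms at level k: N_k = 5 + N_{k-1}^2.
  N_0 = 5
  N_1 = 5 + 5^2 = 30
So there are 30 ground terms available for substitution.
There are 2 variables to instantiate (z, y), each occurring in at least one literal, so different choices give different ground instances.
Number of ground instances = 30^2 = 900.

900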